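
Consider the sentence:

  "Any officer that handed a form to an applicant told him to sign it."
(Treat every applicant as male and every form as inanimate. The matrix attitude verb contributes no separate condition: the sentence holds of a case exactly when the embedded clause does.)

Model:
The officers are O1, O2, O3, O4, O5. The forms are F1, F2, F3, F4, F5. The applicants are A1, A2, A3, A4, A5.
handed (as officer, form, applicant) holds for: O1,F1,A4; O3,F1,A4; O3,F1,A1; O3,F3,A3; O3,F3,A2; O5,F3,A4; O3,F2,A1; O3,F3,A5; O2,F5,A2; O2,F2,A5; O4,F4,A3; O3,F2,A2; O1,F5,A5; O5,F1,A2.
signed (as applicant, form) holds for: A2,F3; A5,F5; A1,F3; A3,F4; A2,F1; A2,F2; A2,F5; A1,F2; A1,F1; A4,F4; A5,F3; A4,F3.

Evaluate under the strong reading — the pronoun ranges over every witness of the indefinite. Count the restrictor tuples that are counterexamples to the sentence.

"him" takes "an applicant" as antecedent and "it" takes "a form"; both are donkey pronouns co-varying with the restrictor.
Strong reading: for every (o,f,a) with handed(o,f,a), signed(a,f).
Restrictor triples: (O1,F1,A4)→signed(A4,F1) ✗  (O1,F5,A5)→signed(A5,F5) ✓  (O2,F2,A5)→signed(A5,F2) ✗  (O2,F5,A2)→signed(A2,F5) ✓  (O3,F1,A1)→signed(A1,F1) ✓  (O3,F1,A4)→signed(A4,F1) ✗  (O3,F2,A1)→signed(A1,F2) ✓  (O3,F2,A2)→signed(A2,F2) ✓  (O3,F3,A2)→signed(A2,F3) ✓  (O3,F3,A3)→signed(A3,F3) ✗  (O3,F3,A5)→signed(A5,F3) ✓  (O4,F4,A3)→signed(A3,F4) ✓  (O5,F1,A2)→signed(A2,F1) ✓  (O5,F3,A4)→signed(A4,F3) ✓
Counterexamples (restrictor triples failing the scope): 4.

4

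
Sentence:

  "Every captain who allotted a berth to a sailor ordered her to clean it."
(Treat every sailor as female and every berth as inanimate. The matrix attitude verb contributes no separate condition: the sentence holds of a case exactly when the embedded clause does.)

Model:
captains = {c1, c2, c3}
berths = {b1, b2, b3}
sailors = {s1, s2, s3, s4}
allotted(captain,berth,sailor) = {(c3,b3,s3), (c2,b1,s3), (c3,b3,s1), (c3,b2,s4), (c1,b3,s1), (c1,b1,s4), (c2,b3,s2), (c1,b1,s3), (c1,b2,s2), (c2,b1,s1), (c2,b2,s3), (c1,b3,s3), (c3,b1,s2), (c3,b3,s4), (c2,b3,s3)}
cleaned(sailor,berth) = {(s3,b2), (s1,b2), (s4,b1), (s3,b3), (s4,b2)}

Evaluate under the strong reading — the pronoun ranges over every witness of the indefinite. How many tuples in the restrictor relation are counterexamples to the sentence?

"her" takes "a sailor" as antecedent and "it" takes "a berth"; both are donkey pronouns co-varying with the restrictor.
Strong reading: for every (c,b,s) with allotted(c,b,s), cleaned(s,b).
Restrictor triples: (c1,b1,s3)→cleaned(s3,b1) ✗  (c1,b1,s4)→cleaned(s4,b1) ✓  (c1,b2,s2)→cleaned(s2,b2) ✗  (c1,b3,s1)→cleaned(s1,b3) ✗  (c1,b3,s3)→cleaned(s3,b3) ✓  (c2,b1,s1)→cleaned(s1,b1) ✗  (c2,b1,s3)→cleaned(s3,b1) ✗  (c2,b2,s3)→cleaned(s3,b2) ✓  (c2,b3,s2)→cleaned(s2,b3) ✗  (c2,b3,s3)→cleaned(s3,b3) ✓  (c3,b1,s2)→cleaned(s2,b1) ✗  (c3,b2,s4)→cleaned(s4,b2) ✓  (c3,b3,s1)→cleaned(s1,b3) ✗  (c3,b3,s3)→cleaned(s3,b3) ✓  (c3,b3,s4)→cleaned(s4,b3) ✗
Counterexamples (restrictor triples failing the scope): 9.

9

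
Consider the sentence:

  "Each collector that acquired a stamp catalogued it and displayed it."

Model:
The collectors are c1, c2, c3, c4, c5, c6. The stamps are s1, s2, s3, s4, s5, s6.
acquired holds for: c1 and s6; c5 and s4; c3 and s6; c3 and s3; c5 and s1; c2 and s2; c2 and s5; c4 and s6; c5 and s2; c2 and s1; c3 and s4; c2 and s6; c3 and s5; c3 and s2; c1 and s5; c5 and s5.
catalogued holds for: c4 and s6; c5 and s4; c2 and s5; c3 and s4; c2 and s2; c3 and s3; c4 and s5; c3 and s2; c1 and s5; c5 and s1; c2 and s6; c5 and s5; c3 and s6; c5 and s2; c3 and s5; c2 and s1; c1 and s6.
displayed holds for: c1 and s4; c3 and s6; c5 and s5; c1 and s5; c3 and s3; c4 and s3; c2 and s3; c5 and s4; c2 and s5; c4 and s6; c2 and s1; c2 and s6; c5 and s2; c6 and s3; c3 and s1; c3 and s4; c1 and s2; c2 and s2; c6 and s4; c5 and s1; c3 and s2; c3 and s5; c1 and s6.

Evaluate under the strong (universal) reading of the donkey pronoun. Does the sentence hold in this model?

"it" takes "a stamp" as antecedent — a donkey pronoun bound across the clause boundary.
Strong reading: for every (c,s) with acquired(c,s), catalogued(c,s) ∧ displayed(c,s).
Restrictor pairs: (c1,s5) ✓  (c1,s6) ✓  (c2,s1) ✓  (c2,s2) ✓  (c2,s5) ✓  (c2,s6) ✓  (c3,s2) ✓  (c3,s3) ✓  (c3,s4) ✓  (c3,s5) ✓  (c3,s6) ✓  (c4,s6) ✓  (c5,s1) ✓  (c5,s2) ✓  (c5,s4) ✓  (c5,s5) ✓
Every restrictor pair satisfies the scope.

True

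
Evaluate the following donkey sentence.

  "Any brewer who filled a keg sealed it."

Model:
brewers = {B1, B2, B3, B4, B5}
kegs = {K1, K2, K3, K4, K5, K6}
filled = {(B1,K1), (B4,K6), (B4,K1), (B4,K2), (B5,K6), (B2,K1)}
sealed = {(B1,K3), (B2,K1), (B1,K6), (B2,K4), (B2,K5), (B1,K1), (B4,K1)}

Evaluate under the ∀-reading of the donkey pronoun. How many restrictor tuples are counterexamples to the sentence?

3

"it" takes "a keg" as antecedent — a donkey pronoun bound across the clause boundary.
Strong reading: for every (b,k) with filled(b,k), sealed(b,k).
Restrictor pairs: (B1,K1) ✓  (B2,K1) ✓  (B4,K1) ✓  (B4,K2) ✗  (B4,K6) ✗  (B5,K6) ✗
Counterexamples (restrictor pairs failing the scope): 3.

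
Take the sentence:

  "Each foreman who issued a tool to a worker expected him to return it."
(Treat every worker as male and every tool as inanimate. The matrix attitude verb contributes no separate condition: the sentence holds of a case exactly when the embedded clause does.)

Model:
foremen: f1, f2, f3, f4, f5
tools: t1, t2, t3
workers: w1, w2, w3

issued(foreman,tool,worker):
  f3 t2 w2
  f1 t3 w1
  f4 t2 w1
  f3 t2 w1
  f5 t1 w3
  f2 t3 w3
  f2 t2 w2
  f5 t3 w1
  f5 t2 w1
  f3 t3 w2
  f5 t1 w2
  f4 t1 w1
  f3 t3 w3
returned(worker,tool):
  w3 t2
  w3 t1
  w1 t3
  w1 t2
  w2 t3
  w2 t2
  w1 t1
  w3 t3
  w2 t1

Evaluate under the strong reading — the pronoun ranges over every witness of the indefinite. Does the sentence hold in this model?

"him" takes "a worker" as antecedent and "it" takes "a tool"; both are donkey pronouns co-varying with the restrictor.
Strong reading: for every (f,t,w) with issued(f,t,w), returned(w,t).
Restrictor triples: (f1,t3,w1)→returned(w1,t3) ✓  (f2,t2,w2)→returned(w2,t2) ✓  (f2,t3,w3)→returned(w3,t3) ✓  (f3,t2,w1)→returned(w1,t2) ✓  (f3,t2,w2)→returned(w2,t2) ✓  (f3,t3,w2)→returned(w2,t3) ✓  (f3,t3,w3)→returned(w3,t3) ✓  (f4,t1,w1)→returned(w1,t1) ✓  (f4,t2,w1)→returned(w1,t2) ✓  (f5,t1,w2)→returned(w2,t1) ✓  (f5,t1,w3)→returned(w3,t1) ✓  (f5,t2,w1)→returned(w1,t2) ✓  (f5,t3,w1)→returned(w1,t3) ✓
Every restrictor triple satisfies the scope.

True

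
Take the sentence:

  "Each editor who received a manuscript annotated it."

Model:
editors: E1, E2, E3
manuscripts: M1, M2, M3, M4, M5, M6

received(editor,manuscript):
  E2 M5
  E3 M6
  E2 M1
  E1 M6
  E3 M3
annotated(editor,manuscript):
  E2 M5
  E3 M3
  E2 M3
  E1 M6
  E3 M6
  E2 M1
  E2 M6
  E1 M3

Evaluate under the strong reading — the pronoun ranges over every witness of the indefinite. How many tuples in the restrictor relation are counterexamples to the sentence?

"it" takes "a manuscript" as antecedent — a donkey pronoun bound across the clause boundary.
Strong reading: for every (e,m) with received(e,m), annotated(e,m).
Restrictor pairs: (E1,M6) ✓  (E2,M1) ✓  (E2,M5) ✓  (E3,M3) ✓  (E3,M6) ✓
Counterexamples (restrictor pairs failing the scope): 0.

0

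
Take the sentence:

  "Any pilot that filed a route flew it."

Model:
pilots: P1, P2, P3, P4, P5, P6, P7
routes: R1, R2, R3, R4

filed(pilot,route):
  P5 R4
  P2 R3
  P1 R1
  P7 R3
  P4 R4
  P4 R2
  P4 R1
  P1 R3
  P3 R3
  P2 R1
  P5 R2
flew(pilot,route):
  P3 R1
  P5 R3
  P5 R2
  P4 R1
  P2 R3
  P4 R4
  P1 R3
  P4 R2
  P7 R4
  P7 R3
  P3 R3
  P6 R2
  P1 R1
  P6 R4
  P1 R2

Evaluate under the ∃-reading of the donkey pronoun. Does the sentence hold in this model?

True

"it" takes "a route" as antecedent — a donkey pronoun bound across the clause boundary.
Weak reading: every pilot p with some filed-route has at least one filed-route r such that flew(p,r).
Per pilot: P1:✓  P2:✓  P3:✓  P4:✓  P5:✓  P7:✓
Every pilot in the restrictor has a witness.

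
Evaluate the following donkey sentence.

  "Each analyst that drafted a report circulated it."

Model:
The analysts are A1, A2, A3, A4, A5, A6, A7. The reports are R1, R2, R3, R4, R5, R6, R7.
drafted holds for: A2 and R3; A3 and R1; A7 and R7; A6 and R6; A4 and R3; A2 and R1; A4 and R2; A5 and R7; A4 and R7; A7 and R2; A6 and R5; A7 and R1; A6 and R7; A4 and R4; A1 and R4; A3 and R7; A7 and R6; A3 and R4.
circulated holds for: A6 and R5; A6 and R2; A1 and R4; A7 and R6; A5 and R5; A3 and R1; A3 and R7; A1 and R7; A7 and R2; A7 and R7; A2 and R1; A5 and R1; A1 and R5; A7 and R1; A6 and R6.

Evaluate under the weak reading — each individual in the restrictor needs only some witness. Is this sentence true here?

"it" takes "a report" as antecedent — a donkey pronoun bound across the clause boundary.
Weak reading: every analyst a with some drafted-report has at least one drafted-report r such that circulated(a,r).
Per analyst: A1:✓  A2:✓  A3:✓  A4:✗  A5:✗  A6:✓  A7:✓
A4 has no witness among its drafted-reports.

False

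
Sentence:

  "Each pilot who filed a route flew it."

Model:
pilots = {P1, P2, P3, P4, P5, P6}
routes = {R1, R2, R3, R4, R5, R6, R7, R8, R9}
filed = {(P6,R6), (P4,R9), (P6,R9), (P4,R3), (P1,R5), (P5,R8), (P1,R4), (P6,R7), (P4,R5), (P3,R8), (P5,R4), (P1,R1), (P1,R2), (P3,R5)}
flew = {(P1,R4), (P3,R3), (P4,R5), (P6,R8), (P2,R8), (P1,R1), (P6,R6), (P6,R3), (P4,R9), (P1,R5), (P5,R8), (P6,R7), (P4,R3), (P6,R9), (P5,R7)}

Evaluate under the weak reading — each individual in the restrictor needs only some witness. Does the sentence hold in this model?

False

"it" takes "a route" as antecedent — a donkey pronoun bound across the clause boundary.
Weak reading: every pilot p with some filed-route has at least one filed-route r such that flew(p,r).
Per pilot: P1:✓  P3:✗  P4:✓  P5:✓  P6:✓
P3 has no witness among its filed-routes.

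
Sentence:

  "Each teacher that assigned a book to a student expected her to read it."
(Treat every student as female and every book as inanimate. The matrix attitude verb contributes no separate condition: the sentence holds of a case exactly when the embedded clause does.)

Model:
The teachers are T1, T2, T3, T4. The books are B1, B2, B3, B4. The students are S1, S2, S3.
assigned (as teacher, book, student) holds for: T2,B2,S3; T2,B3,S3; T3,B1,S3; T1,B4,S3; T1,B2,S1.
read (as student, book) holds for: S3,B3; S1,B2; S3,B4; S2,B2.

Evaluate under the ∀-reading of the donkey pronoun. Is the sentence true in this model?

"her" takes "a student" as antecedent and "it" takes "a book"; both are donkey pronouns co-varying with the restrictor.
Strong reading: for every (t,b,s) with assigned(t,b,s), read(s,b).
Restrictor triples: (T1,B2,S1)→read(S1,B2) ✓  (T1,B4,S3)→read(S3,B4) ✓  (T2,B2,S3)→read(S3,B2) ✗  (T2,B3,S3)→read(S3,B3) ✓  (T3,B1,S3)→read(S3,B1) ✗
Counterexample: (T2,B2,S3) — read(S3,B2) does not hold.

False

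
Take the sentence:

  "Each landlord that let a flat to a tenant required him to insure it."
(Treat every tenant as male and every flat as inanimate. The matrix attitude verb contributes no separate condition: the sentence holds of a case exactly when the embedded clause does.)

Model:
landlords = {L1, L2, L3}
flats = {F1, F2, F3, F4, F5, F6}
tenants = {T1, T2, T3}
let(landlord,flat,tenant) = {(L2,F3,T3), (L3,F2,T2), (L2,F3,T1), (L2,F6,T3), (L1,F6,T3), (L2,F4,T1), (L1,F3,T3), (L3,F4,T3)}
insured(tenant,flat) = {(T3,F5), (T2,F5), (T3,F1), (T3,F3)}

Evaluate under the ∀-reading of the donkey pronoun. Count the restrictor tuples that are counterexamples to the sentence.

"him" takes "a tenant" as antecedent and "it" takes "a flat"; both are donkey pronouns co-varying with the restrictor.
Strong reading: for every (l,f,t) with let(l,f,t), insured(t,f).
Restrictor triples: (L1,F3,T3)→insured(T3,F3) ✓  (L1,F6,T3)→insured(T3,F6) ✗  (L2,F3,T1)→insured(T1,F3) ✗  (L2,F3,T3)→insured(T3,F3) ✓  (L2,F4,T1)→insured(T1,F4) ✗  (L2,F6,T3)→insured(T3,F6) ✗  (L3,F2,T2)→insured(T2,F2) ✗  (L3,F4,T3)→insured(T3,F4) ✗
Counterexamples (restrictor triples failing the scope): 6.

6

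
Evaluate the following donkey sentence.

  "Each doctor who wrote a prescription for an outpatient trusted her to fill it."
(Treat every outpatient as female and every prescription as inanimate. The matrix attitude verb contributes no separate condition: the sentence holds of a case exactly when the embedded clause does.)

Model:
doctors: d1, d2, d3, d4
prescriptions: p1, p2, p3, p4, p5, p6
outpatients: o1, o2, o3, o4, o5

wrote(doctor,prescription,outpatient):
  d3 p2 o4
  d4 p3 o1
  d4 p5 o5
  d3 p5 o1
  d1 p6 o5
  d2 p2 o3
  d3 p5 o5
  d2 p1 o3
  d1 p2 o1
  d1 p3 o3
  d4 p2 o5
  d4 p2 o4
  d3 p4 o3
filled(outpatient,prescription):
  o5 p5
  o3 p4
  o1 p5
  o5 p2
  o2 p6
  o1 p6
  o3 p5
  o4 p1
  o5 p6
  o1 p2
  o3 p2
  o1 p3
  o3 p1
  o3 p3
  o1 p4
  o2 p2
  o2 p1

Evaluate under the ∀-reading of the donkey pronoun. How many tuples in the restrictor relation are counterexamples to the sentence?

2

"her" takes "an outpatient" as antecedent and "it" takes "a prescription"; both are donkey pronouns co-varying with the restrictor.
Strong reading: for every (d,p,o) with wrote(d,p,o), filled(o,p).
Restrictor triples: (d1,p2,o1)→filled(o1,p2) ✓  (d1,p3,o3)→filled(o3,p3) ✓  (d1,p6,o5)→filled(o5,p6) ✓  (d2,p1,o3)→filled(o3,p1) ✓  (d2,p2,o3)→filled(o3,p2) ✓  (d3,p2,o4)→filled(o4,p2) ✗  (d3,p4,o3)→filled(o3,p4) ✓  (d3,p5,o1)→filled(o1,p5) ✓  (d3,p5,o5)→filled(o5,p5) ✓  (d4,p2,o4)→filled(o4,p2) ✗  (d4,p2,o5)→filled(o5,p2) ✓  (d4,p3,o1)→filled(o1,p3) ✓  (d4,p5,o5)→filled(o5,p5) ✓
Counterexamples (restrictor triples failing the scope): 2.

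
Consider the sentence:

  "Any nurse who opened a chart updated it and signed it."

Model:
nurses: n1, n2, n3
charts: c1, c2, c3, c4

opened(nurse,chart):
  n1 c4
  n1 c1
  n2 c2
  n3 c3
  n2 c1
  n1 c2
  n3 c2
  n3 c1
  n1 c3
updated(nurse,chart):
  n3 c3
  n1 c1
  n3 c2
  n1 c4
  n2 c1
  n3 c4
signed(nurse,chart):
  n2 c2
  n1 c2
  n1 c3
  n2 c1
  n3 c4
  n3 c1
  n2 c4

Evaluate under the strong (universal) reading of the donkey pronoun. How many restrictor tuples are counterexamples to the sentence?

"it" takes "a chart" as antecedent — a donkey pronoun bound across the clause boundary.
Strong reading: for every (n,c) with opened(n,c), updated(n,c) ∧ signed(n,c).
Restrictor pairs: (n1,c1) ✗  (n1,c2) ✗  (n1,c3) ✗  (n1,c4) ✗  (n2,c1) ✓  (n2,c2) ✗  (n3,c1) ✗  (n3,c2) ✗  (n3,c3) ✗
Counterexamples (restrictor pairs failing the scope): 8.

8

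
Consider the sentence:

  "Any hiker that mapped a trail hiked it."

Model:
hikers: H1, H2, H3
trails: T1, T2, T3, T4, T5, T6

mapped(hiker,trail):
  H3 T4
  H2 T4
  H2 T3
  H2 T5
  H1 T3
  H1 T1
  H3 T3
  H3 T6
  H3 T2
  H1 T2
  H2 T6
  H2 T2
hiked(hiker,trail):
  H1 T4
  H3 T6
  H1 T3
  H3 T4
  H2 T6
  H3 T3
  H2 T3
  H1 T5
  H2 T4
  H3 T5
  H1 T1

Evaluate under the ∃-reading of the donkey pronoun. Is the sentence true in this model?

"it" takes "a trail" as antecedent — a donkey pronoun bound across the clause boundary.
Weak reading: every hiker h with some mapped-trail has at least one mapped-trail t such that hiked(h,t).
Per hiker: H1:✓  H2:✓  H3:✓
Every hiker in the restrictor has a witness.

True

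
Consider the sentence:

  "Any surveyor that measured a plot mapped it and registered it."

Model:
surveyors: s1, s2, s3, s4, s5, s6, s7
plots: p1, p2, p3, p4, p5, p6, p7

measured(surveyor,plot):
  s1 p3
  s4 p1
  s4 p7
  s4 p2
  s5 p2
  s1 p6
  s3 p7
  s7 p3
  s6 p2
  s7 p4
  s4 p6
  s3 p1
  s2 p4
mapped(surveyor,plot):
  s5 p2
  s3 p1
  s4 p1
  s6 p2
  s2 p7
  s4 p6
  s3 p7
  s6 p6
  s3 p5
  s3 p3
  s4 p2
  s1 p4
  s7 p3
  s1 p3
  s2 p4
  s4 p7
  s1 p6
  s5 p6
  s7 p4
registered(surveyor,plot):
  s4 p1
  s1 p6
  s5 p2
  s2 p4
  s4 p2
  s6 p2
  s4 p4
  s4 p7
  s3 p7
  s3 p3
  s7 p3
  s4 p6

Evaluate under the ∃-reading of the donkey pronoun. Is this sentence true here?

True

"it" takes "a plot" as antecedent — a donkey pronoun bound across the clause boundary.
Weak reading: every surveyor s with some measured-plot has at least one measured-plot p such that mapped(s,p) ∧ registered(s,p).
Per surveyor: s1:✓  s2:✓  s3:✓  s4:✓  s5:✓  s6:✓  s7:✓
Every surveyor in the restrictor has a witness.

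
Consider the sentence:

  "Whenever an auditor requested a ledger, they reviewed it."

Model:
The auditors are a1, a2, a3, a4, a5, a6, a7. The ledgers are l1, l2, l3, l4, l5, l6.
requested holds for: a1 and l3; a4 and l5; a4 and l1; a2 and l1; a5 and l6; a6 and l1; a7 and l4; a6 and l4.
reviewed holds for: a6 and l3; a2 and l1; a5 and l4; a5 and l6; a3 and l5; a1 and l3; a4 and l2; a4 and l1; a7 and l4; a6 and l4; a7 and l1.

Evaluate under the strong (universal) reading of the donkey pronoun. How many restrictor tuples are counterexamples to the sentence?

2

"it" takes "a ledger" as antecedent — a donkey pronoun bound across the clause boundary.
Strong reading: for every (a,l) with requested(a,l), reviewed(a,l).
Restrictor pairs: (a1,l3) ✓  (a2,l1) ✓  (a4,l1) ✓  (a4,l5) ✗  (a5,l6) ✓  (a6,l1) ✗  (a6,l4) ✓  (a7,l4) ✓
Counterexamples (restrictor pairs failing the scope): 2.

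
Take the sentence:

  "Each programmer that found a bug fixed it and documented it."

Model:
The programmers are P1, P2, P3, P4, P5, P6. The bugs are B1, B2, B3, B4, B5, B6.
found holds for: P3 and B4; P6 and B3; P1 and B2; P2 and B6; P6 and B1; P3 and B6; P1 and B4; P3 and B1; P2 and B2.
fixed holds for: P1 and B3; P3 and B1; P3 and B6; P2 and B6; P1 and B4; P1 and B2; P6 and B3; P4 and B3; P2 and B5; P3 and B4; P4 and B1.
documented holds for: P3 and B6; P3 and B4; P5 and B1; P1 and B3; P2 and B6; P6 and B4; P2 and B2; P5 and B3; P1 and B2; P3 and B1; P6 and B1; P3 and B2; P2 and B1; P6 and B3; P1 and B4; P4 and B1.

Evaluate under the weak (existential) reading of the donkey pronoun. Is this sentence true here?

True

"it" takes "a bug" as antecedent — a donkey pronoun bound across the clause boundary.
Weak reading: every programmer p with some found-bug has at least one found-bug b such that fixed(p,b) ∧ documented(p,b).
Per programmer: P1:✓  P2:✓  P3:✓  P6:✓
Every programmer in the restrictor has a witness.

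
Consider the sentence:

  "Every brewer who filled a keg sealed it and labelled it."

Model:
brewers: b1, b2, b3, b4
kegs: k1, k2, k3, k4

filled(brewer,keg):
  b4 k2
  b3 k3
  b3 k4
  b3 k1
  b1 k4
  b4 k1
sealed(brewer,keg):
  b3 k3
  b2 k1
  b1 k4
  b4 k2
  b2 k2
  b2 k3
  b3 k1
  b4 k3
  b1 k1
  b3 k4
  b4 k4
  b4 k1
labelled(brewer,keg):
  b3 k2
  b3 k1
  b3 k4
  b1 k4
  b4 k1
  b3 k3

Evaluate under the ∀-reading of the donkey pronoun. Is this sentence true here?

False

"it" takes "a keg" as antecedent — a donkey pronoun bound across the clause boundary.
Strong reading: for every (b,k) with filled(b,k), sealed(b,k) ∧ labelled(b,k).
Restrictor pairs: (b1,k4) ✓  (b3,k1) ✓  (b3,k3) ✓  (b3,k4) ✓  (b4,k1) ✓  (b4,k2) ✗
Counterexample: (b4,k2) is in filled but fails the scope.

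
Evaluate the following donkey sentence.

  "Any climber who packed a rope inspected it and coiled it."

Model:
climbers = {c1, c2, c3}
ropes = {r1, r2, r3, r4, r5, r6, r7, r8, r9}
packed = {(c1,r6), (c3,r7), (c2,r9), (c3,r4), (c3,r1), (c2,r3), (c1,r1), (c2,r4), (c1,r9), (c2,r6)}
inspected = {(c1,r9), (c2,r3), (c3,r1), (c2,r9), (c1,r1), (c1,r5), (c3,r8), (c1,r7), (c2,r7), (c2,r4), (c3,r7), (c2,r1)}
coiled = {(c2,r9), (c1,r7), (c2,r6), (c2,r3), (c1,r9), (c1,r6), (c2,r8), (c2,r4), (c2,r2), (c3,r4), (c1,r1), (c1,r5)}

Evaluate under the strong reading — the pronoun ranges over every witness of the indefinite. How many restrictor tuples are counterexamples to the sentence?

5

"it" takes "a rope" as antecedent — a donkey pronoun bound across the clause boundary.
Strong reading: for every (c,r) with packed(c,r), inspected(c,r) ∧ coiled(c,r).
Restrictor pairs: (c1,r1) ✓  (c1,r6) ✗  (c1,r9) ✓  (c2,r3) ✓  (c2,r4) ✓  (c2,r6) ✗  (c2,r9) ✓  (c3,r1) ✗  (c3,r4) ✗  (c3,r7) ✗
Counterexamples (restrictor pairs failing the scope): 5.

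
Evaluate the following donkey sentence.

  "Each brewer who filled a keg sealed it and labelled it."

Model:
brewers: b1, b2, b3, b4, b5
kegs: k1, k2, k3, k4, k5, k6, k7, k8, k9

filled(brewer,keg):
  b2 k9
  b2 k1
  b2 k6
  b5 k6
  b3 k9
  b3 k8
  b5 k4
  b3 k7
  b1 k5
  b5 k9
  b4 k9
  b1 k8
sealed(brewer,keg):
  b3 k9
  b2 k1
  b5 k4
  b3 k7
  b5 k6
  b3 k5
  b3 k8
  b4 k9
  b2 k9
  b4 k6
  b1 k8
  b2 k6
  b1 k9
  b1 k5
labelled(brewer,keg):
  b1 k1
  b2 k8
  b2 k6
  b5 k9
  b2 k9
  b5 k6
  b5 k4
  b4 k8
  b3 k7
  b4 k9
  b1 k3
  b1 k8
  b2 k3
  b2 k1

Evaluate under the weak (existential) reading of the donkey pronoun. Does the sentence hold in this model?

"it" takes "a keg" as antecedent — a donkey pronoun bound across the clause boundary.
Weak reading: every brewer b with some filled-keg has at least one filled-keg k such that sealed(b,k) ∧ labelled(b,k).
Per brewer: b1:✓  b2:✓  b3:✓  b4:✓  b5:✓
Every brewer in the restrictor has a witness.

True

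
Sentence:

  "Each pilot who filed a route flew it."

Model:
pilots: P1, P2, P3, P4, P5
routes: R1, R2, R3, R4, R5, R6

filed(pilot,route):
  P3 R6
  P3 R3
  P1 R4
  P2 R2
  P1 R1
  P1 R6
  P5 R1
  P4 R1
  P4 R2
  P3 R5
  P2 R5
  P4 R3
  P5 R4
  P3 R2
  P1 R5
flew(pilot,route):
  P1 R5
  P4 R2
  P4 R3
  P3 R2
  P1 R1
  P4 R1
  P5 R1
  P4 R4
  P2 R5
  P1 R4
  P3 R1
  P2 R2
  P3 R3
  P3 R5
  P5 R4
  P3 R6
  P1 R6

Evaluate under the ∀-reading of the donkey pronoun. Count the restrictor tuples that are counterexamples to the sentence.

0

"it" takes "a route" as antecedent — a donkey pronoun bound across the clause boundary.
Strong reading: for every (p,r) with filed(p,r), flew(p,r).
Restrictor pairs: (P1,R1) ✓  (P1,R4) ✓  (P1,R5) ✓  (P1,R6) ✓  (P2,R2) ✓  (P2,R5) ✓  (P3,R2) ✓  (P3,R3) ✓  (P3,R5) ✓  (P3,R6) ✓  (P4,R1) ✓  (P4,R2) ✓  (P4,R3) ✓  (P5,R1) ✓  (P5,R4) ✓
Counterexamples (restrictor pairs failing the scope): 0.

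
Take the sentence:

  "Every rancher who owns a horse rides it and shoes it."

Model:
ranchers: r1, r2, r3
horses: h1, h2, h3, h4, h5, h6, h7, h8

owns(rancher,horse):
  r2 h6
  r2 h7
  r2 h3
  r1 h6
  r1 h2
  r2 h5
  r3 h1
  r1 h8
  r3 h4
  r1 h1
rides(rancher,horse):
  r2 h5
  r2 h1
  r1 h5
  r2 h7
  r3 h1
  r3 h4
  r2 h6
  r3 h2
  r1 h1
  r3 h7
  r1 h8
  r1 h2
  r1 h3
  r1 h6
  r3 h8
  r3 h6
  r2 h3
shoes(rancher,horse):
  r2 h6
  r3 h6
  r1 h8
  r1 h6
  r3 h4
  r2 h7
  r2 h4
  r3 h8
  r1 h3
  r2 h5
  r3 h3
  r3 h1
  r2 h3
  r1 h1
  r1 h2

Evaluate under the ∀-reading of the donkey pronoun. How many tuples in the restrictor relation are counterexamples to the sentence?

"it" takes "a horse" as antecedent — a donkey pronoun bound across the clause boundary.
Strong reading: for every (r,h) with owns(r,h), rides(r,h) ∧ shoes(r,h).
Restrictor pairs: (r1,h1) ✓  (r1,h2) ✓  (r1,h6) ✓  (r1,h8) ✓  (r2,h3) ✓  (r2,h5) ✓  (r2,h6) ✓  (r2,h7) ✓  (r3,h1) ✓  (r3,h4) ✓
Counterexamples (restrictor pairs failing the scope): 0.

0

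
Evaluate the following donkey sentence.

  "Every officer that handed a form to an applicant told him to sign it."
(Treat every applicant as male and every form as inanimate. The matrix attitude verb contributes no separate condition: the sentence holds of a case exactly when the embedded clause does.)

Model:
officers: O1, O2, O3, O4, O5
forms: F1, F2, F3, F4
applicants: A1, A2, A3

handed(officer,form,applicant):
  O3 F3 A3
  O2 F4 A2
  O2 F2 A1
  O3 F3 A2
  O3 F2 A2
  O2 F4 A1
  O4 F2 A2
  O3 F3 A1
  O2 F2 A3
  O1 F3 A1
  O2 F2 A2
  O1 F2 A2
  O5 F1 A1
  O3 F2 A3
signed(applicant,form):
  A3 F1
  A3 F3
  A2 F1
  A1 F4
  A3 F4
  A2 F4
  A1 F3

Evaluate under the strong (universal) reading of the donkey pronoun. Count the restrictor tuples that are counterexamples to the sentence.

9

"him" takes "an applicant" as antecedent and "it" takes "a form"; both are donkey pronouns co-varying with the restrictor.
Strong reading: for every (o,f,a) with handed(o,f,a), signed(a,f).
Restrictor triples: (O1,F2,A2)→signed(A2,F2) ✗  (O1,F3,A1)→signed(A1,F3) ✓  (O2,F2,A1)→signed(A1,F2) ✗  (O2,F2,A2)→signed(A2,F2) ✗  (O2,F2,A3)→signed(A3,F2) ✗  (O2,F4,A1)→signed(A1,F4) ✓  (O2,F4,A2)→signed(A2,F4) ✓  (O3,F2,A2)→signed(A2,F2) ✗  (O3,F2,A3)→signed(A3,F2) ✗  (O3,F3,A1)→signed(A1,F3) ✓  (O3,F3,A2)→signed(A2,F3) ✗  (O3,F3,A3)→signed(A3,F3) ✓  (O4,F2,A2)→signed(A2,F2) ✗  (O5,F1,A1)→signed(A1,F1) ✗
Counterexamples (restrictor triples failing the scope): 9.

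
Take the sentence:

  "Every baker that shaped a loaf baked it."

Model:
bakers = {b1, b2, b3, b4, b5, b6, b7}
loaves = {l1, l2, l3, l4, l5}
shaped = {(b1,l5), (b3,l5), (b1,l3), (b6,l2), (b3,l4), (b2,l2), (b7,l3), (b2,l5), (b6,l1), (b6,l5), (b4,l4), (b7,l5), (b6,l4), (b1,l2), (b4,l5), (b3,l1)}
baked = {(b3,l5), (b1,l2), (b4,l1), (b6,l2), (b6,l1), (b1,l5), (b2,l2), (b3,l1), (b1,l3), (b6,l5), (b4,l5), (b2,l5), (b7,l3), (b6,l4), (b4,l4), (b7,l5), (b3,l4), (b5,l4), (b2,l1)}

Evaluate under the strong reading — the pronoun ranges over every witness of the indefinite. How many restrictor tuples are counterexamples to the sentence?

"it" takes "a loaf" as antecedent — a donkey pronoun bound across the clause boundary.
Strong reading: for every (b,l) with shaped(b,l), baked(b,l).
Restrictor pairs: (b1,l2) ✓  (b1,l3) ✓  (b1,l5) ✓  (b2,l2) ✓  (b2,l5) ✓  (b3,l1) ✓  (b3,l4) ✓  (b3,l5) ✓  (b4,l4) ✓  (b4,l5) ✓  (b6,l1) ✓  (b6,l2) ✓  (b6,l4) ✓  (b6,l5) ✓  (b7,l3) ✓  (b7,l5) ✓
Counterexamples (restrictor pairs failing the scope): 0.

0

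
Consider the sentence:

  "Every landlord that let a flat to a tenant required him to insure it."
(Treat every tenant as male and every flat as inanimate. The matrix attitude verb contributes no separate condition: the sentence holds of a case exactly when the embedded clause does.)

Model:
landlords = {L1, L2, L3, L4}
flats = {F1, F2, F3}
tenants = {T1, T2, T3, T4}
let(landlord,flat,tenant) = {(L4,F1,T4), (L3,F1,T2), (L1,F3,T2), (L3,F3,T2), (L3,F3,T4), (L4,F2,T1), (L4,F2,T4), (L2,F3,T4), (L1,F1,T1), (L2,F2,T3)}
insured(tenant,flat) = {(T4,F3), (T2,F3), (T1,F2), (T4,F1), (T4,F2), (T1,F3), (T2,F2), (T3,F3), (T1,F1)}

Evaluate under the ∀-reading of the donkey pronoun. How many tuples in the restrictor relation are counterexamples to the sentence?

"him" takes "a tenant" as antecedent and "it" takes "a flat"; both are donkey pronouns co-varying with the restrictor.
Strong reading: for every (l,f,t) with let(l,f,t), insured(t,f).
Restrictor triples: (L1,F1,T1)→insured(T1,F1) ✓  (L1,F3,T2)→insured(T2,F3) ✓  (L2,F2,T3)→insured(T3,F2) ✗  (L2,F3,T4)→insured(T4,F3) ✓  (L3,F1,T2)→insured(T2,F1) ✗  (L3,F3,T2)→insured(T2,F3) ✓  (L3,F3,T4)→insured(T4,F3) ✓  (L4,F1,T4)→insured(T4,F1) ✓  (L4,F2,T1)→insured(T1,F2) ✓  (L4,F2,T4)→insured(T4,F2) ✓
Counterexamples (restrictor triples failing the scope): 2.

2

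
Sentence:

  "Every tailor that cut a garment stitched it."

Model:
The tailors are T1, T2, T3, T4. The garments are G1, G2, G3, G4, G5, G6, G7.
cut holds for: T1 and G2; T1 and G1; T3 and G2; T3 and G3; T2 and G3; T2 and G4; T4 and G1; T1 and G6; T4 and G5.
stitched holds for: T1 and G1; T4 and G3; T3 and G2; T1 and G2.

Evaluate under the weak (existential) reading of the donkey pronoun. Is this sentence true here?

"it" takes "a garment" as antecedent — a donkey pronoun bound across the clause boundary.
Weak reading: every tailor t with some cut-garment has at least one cut-garment g such that stitched(t,g).
Per tailor: T1:✓  T2:✗  T3:✓  T4:✗
T2 has no witness among its cut-garments.

False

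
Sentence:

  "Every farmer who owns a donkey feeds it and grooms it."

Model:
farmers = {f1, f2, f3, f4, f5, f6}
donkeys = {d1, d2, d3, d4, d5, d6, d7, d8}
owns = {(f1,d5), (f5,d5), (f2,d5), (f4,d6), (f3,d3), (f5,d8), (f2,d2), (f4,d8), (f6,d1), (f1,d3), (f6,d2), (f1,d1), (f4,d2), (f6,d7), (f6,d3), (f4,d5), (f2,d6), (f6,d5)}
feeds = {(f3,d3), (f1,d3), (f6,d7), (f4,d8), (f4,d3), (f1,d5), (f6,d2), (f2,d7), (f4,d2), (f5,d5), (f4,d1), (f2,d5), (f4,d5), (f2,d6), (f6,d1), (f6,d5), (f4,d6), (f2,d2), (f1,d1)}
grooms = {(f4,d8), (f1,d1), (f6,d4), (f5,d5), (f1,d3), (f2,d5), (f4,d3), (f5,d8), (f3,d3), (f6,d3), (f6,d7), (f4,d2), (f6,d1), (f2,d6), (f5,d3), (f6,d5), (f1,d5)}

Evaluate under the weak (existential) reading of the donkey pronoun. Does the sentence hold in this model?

"it" takes "a donkey" as antecedent — a donkey pronoun bound across the clause boundary.
Weak reading: every farmer f with some owns-donkey has at least one owns-donkey d such that feeds(f,d) ∧ grooms(f,d).
Per farmer: f1:✓  f2:✓  f3:✓  f4:✓  f5:✓  f6:✓
Every farmer in the restrictor has a witness.

True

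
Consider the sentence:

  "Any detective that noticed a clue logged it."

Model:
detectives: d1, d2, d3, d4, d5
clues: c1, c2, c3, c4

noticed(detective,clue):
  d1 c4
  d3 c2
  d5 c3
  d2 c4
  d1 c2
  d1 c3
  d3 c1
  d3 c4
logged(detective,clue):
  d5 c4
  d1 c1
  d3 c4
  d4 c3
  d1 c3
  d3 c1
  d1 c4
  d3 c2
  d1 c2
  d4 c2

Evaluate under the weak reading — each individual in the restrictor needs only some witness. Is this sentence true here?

"it" takes "a clue" as antecedent — a donkey pronoun bound across the clause boundary.
Weak reading: every detective d with some noticed-clue has at least one noticed-clue c such that logged(d,c).
Per detective: d1:✓  d2:✗  d3:✓  d5:✗
d2 has no witness among its noticed-clues.

False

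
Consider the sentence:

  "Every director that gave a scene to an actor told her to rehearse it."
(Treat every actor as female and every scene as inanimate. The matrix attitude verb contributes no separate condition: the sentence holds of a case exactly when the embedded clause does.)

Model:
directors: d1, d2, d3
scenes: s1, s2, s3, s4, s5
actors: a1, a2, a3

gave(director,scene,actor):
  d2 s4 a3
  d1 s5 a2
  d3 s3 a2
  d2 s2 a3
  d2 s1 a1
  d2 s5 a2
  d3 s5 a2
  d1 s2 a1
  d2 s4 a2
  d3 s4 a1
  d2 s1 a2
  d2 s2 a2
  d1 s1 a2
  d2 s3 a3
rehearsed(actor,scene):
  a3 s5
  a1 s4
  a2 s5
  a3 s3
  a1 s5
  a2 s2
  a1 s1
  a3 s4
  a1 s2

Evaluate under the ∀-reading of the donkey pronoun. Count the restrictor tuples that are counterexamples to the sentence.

"her" takes "an actor" as antecedent and "it" takes "a scene"; both are donkey pronouns co-varying with the restrictor.
Strong reading: for every (d,s,a) with gave(d,s,a), rehearsed(a,s).
Restrictor triples: (d1,s1,a2)→rehearsed(a2,s1) ✗  (d1,s2,a1)→rehearsed(a1,s2) ✓  (d1,s5,a2)→rehearsed(a2,s5) ✓  (d2,s1,a1)→rehearsed(a1,s1) ✓  (d2,s1,a2)→rehearsed(a2,s1) ✗  (d2,s2,a2)→rehearsed(a2,s2) ✓  (d2,s2,a3)→rehearsed(a3,s2) ✗  (d2,s3,a3)→rehearsed(a3,s3) ✓  (d2,s4,a2)→rehearsed(a2,s4) ✗  (d2,s4,a3)→rehearsed(a3,s4) ✓  (d2,s5,a2)→rehearsed(a2,s5) ✓  (d3,s3,a2)→rehearsed(a2,s3) ✗  (d3,s4,a1)→rehearsed(a1,s4) ✓  (d3,s5,a2)→rehearsed(a2,s5) ✓
Counterexamples (restrictor triples failing the scope): 5.

5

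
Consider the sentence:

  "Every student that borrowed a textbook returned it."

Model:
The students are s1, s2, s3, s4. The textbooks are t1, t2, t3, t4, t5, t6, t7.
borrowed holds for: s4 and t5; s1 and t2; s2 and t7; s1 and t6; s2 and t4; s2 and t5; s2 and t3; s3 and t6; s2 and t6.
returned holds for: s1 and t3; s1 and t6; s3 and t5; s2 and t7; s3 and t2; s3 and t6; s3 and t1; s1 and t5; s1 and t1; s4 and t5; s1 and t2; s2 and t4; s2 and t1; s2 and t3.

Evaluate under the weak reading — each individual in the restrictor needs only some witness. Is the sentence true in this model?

True

"it" takes "a textbook" as antecedent — a donkey pronoun bound across the clause boundary.
Weak reading: every student s with some borrowed-textbook has at least one borrowed-textbook t such that returned(s,t).
Per student: s1:✓  s2:✓  s3:✓  s4:✓
Every student in the restrictor has a witness.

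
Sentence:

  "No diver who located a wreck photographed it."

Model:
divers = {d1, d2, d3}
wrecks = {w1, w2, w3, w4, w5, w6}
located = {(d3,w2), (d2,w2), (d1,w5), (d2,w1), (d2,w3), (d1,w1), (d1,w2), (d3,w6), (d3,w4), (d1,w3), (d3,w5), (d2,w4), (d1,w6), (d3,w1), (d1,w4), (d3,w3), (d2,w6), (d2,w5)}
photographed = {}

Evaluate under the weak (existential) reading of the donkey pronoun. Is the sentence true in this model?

True

"it" takes "a wreck" as antecedent — a donkey pronoun bound across the clause boundary.
Truth condition: for no (d,w) with located(d,w) does photographed(d,w) hold.
Restrictor pairs — does the scope hold? (d1,w1):fails  (d1,w2):fails  (d1,w3):fails  (d1,w4):fails  (d1,w5):fails  (d1,w6):fails  (d2,w1):fails  (d2,w2):fails  (d2,w3):fails  (d2,w4):fails  (d2,w5):fails  (d2,w6):fails  (d3,w1):fails  (d3,w2):fails  (d3,w3):fails  (d3,w4):fails  (d3,w5):fails  (d3,w6):fails
Scope holds for no restrictor pair, so the sentence is true.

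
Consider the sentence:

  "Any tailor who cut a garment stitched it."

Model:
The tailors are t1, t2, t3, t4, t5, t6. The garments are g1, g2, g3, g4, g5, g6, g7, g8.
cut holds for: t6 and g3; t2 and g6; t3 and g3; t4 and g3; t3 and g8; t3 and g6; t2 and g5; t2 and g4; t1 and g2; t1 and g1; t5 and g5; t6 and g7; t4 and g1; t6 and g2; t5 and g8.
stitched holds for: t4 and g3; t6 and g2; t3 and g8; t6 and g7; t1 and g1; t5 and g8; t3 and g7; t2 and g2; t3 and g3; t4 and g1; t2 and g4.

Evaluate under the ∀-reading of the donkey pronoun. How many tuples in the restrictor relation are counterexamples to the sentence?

"it" takes "a garment" as antecedent — a donkey pronoun bound across the clause boundary.
Strong reading: for every (t,g) with cut(t,g), stitched(t,g).
Restrictor pairs: (t1,g1) ✓  (t1,g2) ✗  (t2,g4) ✓  (t2,g5) ✗  (t2,g6) ✗  (t3,g3) ✓  (t3,g6) ✗  (t3,g8) ✓  (t4,g1) ✓  (t4,g3) ✓  (t5,g5) ✗  (t5,g8) ✓  (t6,g2) ✓  (t6,g3) ✗  (t6,g7) ✓
Counterexamples (restrictor pairs failing the scope): 6.

6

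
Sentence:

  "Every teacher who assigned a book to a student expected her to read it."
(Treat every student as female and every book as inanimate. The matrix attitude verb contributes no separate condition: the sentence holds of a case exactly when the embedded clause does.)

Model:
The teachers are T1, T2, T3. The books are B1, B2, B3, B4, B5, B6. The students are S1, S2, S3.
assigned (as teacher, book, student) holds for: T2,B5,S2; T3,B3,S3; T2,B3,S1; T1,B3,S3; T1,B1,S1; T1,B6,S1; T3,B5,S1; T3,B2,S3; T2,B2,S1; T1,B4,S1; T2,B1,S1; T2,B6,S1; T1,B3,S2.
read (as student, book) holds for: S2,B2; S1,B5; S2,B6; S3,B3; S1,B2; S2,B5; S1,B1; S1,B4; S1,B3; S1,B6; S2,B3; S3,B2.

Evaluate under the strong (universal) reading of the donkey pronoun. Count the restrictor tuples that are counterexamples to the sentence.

"her" takes "a student" as antecedent and "it" takes "a book"; both are donkey pronouns co-varying with the restrictor.
Strong reading: for every (t,b,s) with assigned(t,b,s), read(s,b).
Restrictor triples: (T1,B1,S1)→read(S1,B1) ✓  (T1,B3,S2)→read(S2,B3) ✓  (T1,B3,S3)→read(S3,B3) ✓  (T1,B4,S1)→read(S1,B4) ✓  (T1,B6,S1)→read(S1,B6) ✓  (T2,B1,S1)→read(S1,B1) ✓  (T2,B2,S1)→read(S1,B2) ✓  (T2,B3,S1)→read(S1,B3) ✓  (T2,B5,S2)→read(S2,B5) ✓  (T2,B6,S1)→read(S1,B6) ✓  (T3,B2,S3)→read(S3,B2) ✓  (T3,B3,S3)→read(S3,B3) ✓  (T3,B5,S1)→read(S1,B5) ✓
Counterexamples (restrictor triples failing the scope): 0.

0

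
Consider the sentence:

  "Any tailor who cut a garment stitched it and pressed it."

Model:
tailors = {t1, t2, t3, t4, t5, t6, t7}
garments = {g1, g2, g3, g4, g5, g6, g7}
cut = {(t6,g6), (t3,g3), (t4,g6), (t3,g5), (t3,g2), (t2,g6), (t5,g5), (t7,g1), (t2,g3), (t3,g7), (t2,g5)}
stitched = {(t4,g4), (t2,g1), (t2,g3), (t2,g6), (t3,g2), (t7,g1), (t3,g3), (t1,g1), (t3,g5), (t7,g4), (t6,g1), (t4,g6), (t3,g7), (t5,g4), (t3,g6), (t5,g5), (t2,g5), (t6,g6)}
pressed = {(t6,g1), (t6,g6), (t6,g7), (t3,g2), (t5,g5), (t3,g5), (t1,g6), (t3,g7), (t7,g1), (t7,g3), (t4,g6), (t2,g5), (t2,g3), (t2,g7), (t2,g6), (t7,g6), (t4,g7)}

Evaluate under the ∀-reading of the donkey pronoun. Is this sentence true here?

"it" takes "a garment" as antecedent — a donkey pronoun bound across the clause boundary.
Strong reading: for every (t,g) with cut(t,g), stitched(t,g) ∧ pressed(t,g).
Restrictor pairs: (t2,g3) ✓  (t2,g5) ✓  (t2,g6) ✓  (t3,g2) ✓  (t3,g3) ✗  (t3,g5) ✓  (t3,g7) ✓  (t4,g6) ✓  (t5,g5) ✓  (t6,g6) ✓  (t7,g1) ✓
Counterexample: (t3,g3) is in cut but fails the scope.

False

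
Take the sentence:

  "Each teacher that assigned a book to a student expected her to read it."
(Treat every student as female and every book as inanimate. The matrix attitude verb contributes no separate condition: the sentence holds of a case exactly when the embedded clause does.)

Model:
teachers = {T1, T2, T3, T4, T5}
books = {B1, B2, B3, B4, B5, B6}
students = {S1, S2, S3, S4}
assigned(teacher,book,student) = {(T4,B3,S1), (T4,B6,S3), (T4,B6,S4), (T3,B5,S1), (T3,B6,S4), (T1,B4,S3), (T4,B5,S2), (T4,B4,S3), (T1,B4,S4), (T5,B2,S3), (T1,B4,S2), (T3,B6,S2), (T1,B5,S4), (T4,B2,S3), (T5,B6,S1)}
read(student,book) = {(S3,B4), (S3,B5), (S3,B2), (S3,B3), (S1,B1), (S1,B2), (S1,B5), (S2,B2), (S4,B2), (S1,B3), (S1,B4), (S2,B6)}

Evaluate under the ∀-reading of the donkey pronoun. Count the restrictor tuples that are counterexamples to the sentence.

8

"her" takes "a student" as antecedent and "it" takes "a book"; both are donkey pronouns co-varying with the restrictor.
Strong reading: for every (t,b,s) with assigned(t,b,s), read(s,b).
Restrictor triples: (T1,B4,S2)→read(S2,B4) ✗  (T1,B4,S3)→read(S3,B4) ✓  (T1,B4,S4)→read(S4,B4) ✗  (T1,B5,S4)→read(S4,B5) ✗  (T3,B5,S1)→read(S1,B5) ✓  (T3,B6,S2)→read(S2,B6) ✓  (T3,B6,S4)→read(S4,B6) ✗  (T4,B2,S3)→read(S3,B2) ✓  (T4,B3,S1)→read(S1,B3) ✓  (T4,B4,S3)→read(S3,B4) ✓  (T4,B5,S2)→read(S2,B5) ✗  (T4,B6,S3)→read(S3,B6) ✗  (T4,B6,S4)→read(S4,B6) ✗  (T5,B2,S3)→read(S3,B2) ✓  (T5,B6,S1)→read(S1,B6) ✗
Counterexamples (restrictor triples failing the scope): 8.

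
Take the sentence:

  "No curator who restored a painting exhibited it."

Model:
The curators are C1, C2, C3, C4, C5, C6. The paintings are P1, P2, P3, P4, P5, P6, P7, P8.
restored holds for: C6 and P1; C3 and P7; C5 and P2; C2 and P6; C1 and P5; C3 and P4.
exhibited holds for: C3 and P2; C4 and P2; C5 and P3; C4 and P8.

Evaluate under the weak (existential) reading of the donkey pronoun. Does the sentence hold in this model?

"it" takes "a painting" as antecedent — a donkey pronoun bound across the clause boundary.
Truth condition: for no (c,p) with restored(c,p) does exhibited(c,p) hold.
Restrictor pairs — does the scope hold? (C1,P5):fails  (C2,P6):fails  (C3,P4):fails  (C3,P7):fails  (C5,P2):fails  (C6,P1):fails
Scope holds for no restrictor pair, so the sentence is true.

True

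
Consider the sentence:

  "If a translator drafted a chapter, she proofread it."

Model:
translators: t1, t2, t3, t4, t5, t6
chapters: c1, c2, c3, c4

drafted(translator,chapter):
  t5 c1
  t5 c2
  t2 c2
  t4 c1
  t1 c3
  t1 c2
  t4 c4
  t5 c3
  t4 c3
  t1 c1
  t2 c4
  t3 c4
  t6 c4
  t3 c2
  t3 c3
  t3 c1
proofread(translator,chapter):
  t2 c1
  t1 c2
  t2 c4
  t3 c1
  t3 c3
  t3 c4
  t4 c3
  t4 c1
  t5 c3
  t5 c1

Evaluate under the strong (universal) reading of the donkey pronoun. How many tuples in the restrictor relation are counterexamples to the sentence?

7

"it" takes "a chapter" as antecedent — a donkey pronoun bound across the clause boundary.
Strong reading: for every (t,c) with drafted(t,c), proofread(t,c).
Restrictor pairs: (t1,c1) ✗  (t1,c2) ✓  (t1,c3) ✗  (t2,c2) ✗  (t2,c4) ✓  (t3,c1) ✓  (t3,c2) ✗  (t3,c3) ✓  (t3,c4) ✓  (t4,c1) ✓  (t4,c3) ✓  (t4,c4) ✗  (t5,c1) ✓  (t5,c2) ✗  (t5,c3) ✓  (t6,c4) ✗
Counterexamples (restrictor pairs failing the scope): 7.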